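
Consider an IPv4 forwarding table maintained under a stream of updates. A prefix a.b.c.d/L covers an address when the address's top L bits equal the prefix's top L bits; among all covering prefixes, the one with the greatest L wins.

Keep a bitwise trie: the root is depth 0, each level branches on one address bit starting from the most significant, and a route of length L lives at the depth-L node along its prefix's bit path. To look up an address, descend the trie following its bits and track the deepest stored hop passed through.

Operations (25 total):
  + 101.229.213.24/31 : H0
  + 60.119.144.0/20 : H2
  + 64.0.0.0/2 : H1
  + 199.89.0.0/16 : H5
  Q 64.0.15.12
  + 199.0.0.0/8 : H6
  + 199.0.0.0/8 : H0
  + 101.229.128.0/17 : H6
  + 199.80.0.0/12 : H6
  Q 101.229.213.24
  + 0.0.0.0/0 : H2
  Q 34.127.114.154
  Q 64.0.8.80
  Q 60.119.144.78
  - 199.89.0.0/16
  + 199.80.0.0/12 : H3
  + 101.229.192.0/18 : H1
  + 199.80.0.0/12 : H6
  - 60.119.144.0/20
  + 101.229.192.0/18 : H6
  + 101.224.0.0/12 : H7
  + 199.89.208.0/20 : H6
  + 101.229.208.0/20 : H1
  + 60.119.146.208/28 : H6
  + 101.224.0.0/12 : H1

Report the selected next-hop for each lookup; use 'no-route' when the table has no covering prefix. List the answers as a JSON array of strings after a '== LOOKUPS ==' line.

Trace:
  + 101.229.213.24/31 (H0) depth=31
  + 60.119.144.0/20 (H2) depth=20
  + 64.0.0.0/2 (H1) depth=2
  + 199.89.0.0/16 (H5) depth=16
  lookup 64.0.15.12: bits 01 walk d0:-→d1:-→d2:H1 -> H1
  + 199.0.0.0/8 (H6) depth=8
  + 199.0.0.0/8 (H0) depth=8
  + 101.229.128.0/17 (H6) depth=17
  + 199.80.0.0/12 (H6) depth=12
  lookup 101.229.213.24: bits 0110010111100101110101010001100 walk d0:-→d1:-→d2:H1→d3:-→d4:-→d5:-→d6:-→d7:-→d8:-→d9:-→d10:-→d11:-→d12:-→d13:-→d14:-→d15:-→d16:-→d17:H6→d18:-→d19:-→d20:-→d21:-→d22:-→d23:-→d24:-→d25:-→d26:-→d27:-→d28:-→d29:-→d30:-→d31:H0 -> H0
  + 0.0.0.0/0 (H2) depth=0
  lookup 34.127.114.154: bits 001 walk d0:H2→d1:-→d2:-→d3:- -> H2
  lookup 64.0.8.80: bits 01 walk d0:H2→d1:-→d2:H1 -> H1
  lookup 60.119.144.78: bits 00111100011101111001 walk d0:H2→d1:-→d2:-→d3:-→d4:-→d5:-→d6:-→d7:-→d8:-→d9:-→d10:-→d11:-→d12:-→d13:-→d14:-→d15:-→d16:-→d17:-→d18:-→d19:-→d20:H2 -> H2
  - 199.89.0.0/16 clear@16
  + 199.80.0.0/12 (H3) depth=12
  + 101.229.192.0/18 (H1) depth=18
  + 199.80.0.0/12 (H6) depth=12
  - 60.119.144.0/20 clear@20
  + 101.229.192.0/18 (H6) depth=18
  + 101.224.0.0/12 (H7) depth=12
  + 199.89.208.0/20 (H6) depth=20
  + 101.229.208.0/20 (H1) depth=20
  + 60.119.146.208/28 (H6) depth=28
  + 101.224.0.0/12 (H1) depth=12

== LOOKUPS ==
["H1","H0","H2","H1","H2"]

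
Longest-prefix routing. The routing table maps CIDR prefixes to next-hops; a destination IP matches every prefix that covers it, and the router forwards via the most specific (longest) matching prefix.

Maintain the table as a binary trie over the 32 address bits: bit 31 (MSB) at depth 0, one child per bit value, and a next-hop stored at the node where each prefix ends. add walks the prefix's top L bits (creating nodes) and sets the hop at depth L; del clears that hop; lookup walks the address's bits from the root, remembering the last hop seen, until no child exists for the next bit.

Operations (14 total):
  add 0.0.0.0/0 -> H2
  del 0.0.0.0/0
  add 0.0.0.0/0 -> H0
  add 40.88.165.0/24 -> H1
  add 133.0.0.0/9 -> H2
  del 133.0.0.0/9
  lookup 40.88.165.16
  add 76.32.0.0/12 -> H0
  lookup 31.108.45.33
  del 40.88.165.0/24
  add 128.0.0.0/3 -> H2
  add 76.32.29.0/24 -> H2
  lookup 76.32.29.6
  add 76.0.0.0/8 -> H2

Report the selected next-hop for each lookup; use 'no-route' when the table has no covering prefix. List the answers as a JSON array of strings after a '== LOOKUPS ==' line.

Apply in order:
  + 0.0.0.0/0 (H2) depth=0
  - 0.0.0.0/0 clear@0
  + 0.0.0.0/0 (H0) depth=0
  + 40.88.165.0/24 (H1) depth=24
  + 133.0.0.0/9 (H2) depth=9
  - 133.0.0.0/9 clear@9
  Q 40.88.165.16: descend 001010000101100010100101 ; hops seen [H0,H1] ; pick H1
  + 76.32.0.0/12 (H0) depth=12
  Q 31.108.45.33: descend 00 ; hops seen [H0] ; pick H0
  - 40.88.165.0/24 clear@24
  + 128.0.0.0/3 (H2) depth=3
  + 76.32.29.0/24 (H2) depth=24
  Q 76.32.29.6: descend 010011000010000000011101 ; hops seen [H0,H0,H2] ; pick H2
  + 76.0.0.0/8 (H2) depth=8

== LOOKUPS ==
["H1","H0","H2"]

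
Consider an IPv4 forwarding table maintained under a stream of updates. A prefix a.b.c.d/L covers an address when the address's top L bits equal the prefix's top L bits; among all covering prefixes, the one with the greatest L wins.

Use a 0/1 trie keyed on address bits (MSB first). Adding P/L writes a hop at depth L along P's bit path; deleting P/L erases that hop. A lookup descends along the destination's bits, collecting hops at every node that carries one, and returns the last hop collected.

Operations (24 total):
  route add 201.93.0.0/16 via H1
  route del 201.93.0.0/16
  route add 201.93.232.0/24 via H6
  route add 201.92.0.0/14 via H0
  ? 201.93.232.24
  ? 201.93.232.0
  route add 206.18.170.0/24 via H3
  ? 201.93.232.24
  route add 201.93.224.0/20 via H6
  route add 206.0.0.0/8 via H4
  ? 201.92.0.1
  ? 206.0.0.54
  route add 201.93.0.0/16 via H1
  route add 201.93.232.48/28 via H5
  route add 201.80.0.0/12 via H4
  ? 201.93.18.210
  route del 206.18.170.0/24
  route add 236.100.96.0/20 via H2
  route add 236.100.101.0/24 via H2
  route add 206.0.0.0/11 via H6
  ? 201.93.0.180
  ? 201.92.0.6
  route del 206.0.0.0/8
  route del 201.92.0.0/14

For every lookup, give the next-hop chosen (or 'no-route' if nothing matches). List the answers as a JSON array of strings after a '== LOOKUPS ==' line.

Apply in order:
  + 201.93.0.0/16 (H1) depth=16
  - 201.93.0.0/16 clear@16
  + 201.93.232.0/24 (H6) depth=24
  + 201.92.0.0/14 (H0) depth=14
  lookup 201.93.232.24: bits 110010010101110111101000 walk d0:-→d1:-→d2:-→d3:-→d4:-→d5:-→d6:-→d7:-→d8:-→d9:-→d10:-→d11:-→d12:-→d13:-→d14:H0→d15:-→d16:-→d17:-→d18:-→d19:-→d20:-→d21:-→d22:-→d23:-→d24:H6 -> H6
  lookup 201.93.232.0: bits 110010010101110111101000 walk d0:-→d1:-→d2:-→d3:-→d4:-→d5:-→d6:-→d7:-→d8:-→d9:-→d10:-→d11:-→d12:-→d13:-→d14:H0→d15:-→d16:-→d17:-→d18:-→d19:-→d20:-→d21:-→d22:-→d23:-→d24:H6 -> H6
  + 206.18.170.0/24 (H3) depth=24
  lookup 201.93.232.24: bits 110010010101110111101000 walk d0:-→d1:-→d2:-→d3:-→d4:-→d5:-→d6:-→d7:-→d8:-→d9:-→d10:-→d11:-→d12:-→d13:-→d14:H0→d15:-→d16:-→d17:-→d18:-→d19:-→d20:-→d21:-→d22:-→d23:-→d24:H6 -> H6
  + 201.93.224.0/20 (H6) depth=20
  + 206.0.0.0/8 (H4) depth=8
  lookup 201.92.0.1: bits 110010010101110 walk d0:-→d1:-→d2:-→d3:-→d4:-→d5:-→d6:-→d7:-→d8:-→d9:-→d10:-→d11:-→d12:-→d13:-→d14:H0→d15:- -> H0
  lookup 206.0.0.54: bits 11001110000 walk d0:-→d1:-→d2:-→d3:-→d4:-→d5:-→d6:-→d7:-→d8:H4→d9:-→d10:-→d11:- -> H4
  + 201.93.0.0/16 (H1) depth=16
  + 201.93.232.48/28 (H5) depth=28
  + 201.80.0.0/12 (H4) depth=12
  lookup 201.93.18.210: bits 1100100101011101 walk d0:-→d1:-→d2:-→d3:-→d4:-→d5:-→d6:-→d7:-→d8:-→d9:-→d10:-→d11:-→d12:H4→d13:-→d14:H0→d15:-→d16:H1 -> H1
  - 206.18.170.0/24 clear@24
  + 236.100.96.0/20 (H2) depth=20
  + 236.100.101.0/24 (H2) depth=24
  + 206.0.0.0/11 (H6) depth=11
  lookup 201.93.0.180: bits 1100100101011101 walk d0:-→d1:-→d2:-→d3:-→d4:-→d5:-→d6:-→d7:-→d8:-→d9:-→d10:-→d11:-→d12:H4→d13:-→d14:H0→d15:-→d16:H1 -> H1
  lookup 201.92.0.6: bits 110010010101110 walk d0:-→d1:-→d2:-→d3:-→d4:-→d5:-→d6:-→d7:-→d8:-→d9:-→d10:-→d11:-→d12:H4→d13:-→d14:H0→d15:- -> H0
  - 206.0.0.0/8 clear@8
  - 201.92.0.0/14 clear@14

== LOOKUPS ==
["H6","H6","H6","H0","H4","H1","H1","H0"]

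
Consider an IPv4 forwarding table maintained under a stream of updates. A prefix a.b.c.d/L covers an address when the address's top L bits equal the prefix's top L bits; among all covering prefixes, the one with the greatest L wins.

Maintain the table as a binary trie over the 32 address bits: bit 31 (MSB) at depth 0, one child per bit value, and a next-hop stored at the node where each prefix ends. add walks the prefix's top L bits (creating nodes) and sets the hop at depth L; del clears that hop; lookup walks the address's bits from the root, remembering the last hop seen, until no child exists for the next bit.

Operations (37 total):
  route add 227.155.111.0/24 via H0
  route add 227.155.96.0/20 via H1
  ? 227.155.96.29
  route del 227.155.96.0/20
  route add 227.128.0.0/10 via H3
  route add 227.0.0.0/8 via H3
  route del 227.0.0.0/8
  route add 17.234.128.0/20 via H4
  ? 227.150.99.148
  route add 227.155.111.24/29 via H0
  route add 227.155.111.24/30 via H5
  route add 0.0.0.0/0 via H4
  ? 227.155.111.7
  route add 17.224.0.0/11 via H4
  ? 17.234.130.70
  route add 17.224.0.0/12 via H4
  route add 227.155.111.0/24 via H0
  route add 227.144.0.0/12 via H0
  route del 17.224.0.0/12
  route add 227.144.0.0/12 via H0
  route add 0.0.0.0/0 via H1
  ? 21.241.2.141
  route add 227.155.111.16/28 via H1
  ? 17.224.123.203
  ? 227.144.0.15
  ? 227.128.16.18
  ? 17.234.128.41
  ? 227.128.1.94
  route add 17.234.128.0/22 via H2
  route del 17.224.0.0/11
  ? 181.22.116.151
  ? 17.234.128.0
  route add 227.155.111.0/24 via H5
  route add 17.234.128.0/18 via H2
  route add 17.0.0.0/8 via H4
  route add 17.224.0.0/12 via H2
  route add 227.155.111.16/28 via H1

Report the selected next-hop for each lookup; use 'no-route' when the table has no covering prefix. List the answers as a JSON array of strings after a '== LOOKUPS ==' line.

Apply in order:
  + 227.155.111.0/24 (H0) depth=24
  + 227.155.96.0/20 (H1) depth=20
  lookup 227.155.96.29: bits 11100011100110110110 walk d0:-→d1:-→d2:-→d3:-→d4:-→d5:-→d6:-→d7:-→d8:-→d9:-→d10:-→d11:-→d12:-→d13:-→d14:-→d15:-→d16:-→d17:-→d18:-→d19:-→d20:H1 -> H1
  - 227.155.96.0/20 clear@20
  + 227.128.0.0/10 (H3) depth=10
  + 227.0.0.0/8 (H3) depth=8
  - 227.0.0.0/8 clear@8
  + 17.234.128.0/20 (H4) depth=20
  lookup 227.150.99.148: bits 111000111001 walk d0:-→d1:-→d2:-→d3:-→d4:-→d5:-→d6:-→d7:-→d8:-→d9:-→d10:H3→d11:-→d12:- -> H3
  + 227.155.111.24/29 (H0) depth=29
  + 227.155.111.24/30 (H5) depth=30
  + 0.0.0.0/0 (H4) depth=0
  lookup 227.155.111.7: bits 111000111001101101101111000 walk d0:H4→d1:-→d2:-→d3:-→d4:-→d5:-→d6:-→d7:-→d8:-→d9:-→d10:H3→d11:-→d12:-→d13:-→d14:-→d15:-→d16:-→d17:-→d18:-→d19:-→d20:-→d21:-→d22:-→d23:-→d24:H0→d25:-→d26:-→d27:- -> H0
  + 17.224.0.0/11 (H4) depth=11
  lookup 17.234.130.70: bits 00010001111010101000 walk d0:H4→d1:-→d2:-→d3:-→d4:-→d5:-→d6:-→d7:-→d8:-→d9:-→d10:-→d11:H4→d12:-→d13:-→d14:-→d15:-→d16:-→d17:-→d18:-→d19:-→d20:H4 -> H4
  + 17.224.0.0/12 (H4) depth=12
  + 227.155.111.0/24 (H0) depth=24
  + 227.144.0.0/12 (H0) depth=12
  - 17.224.0.0/12 clear@12
  + 227.144.0.0/12 (H0) depth=12
  + 0.0.0.0/0 (H1) depth=0
  lookup 21.241.2.141: bits 00010 walk d0:H1→d1:-→d2:-→d3:-→d4:-→d5:- -> H1
  + 227.155.111.16/28 (H1) depth=28
  lookup 17.224.123.203: bits 000100011110 walk d0:H1→d1:-→d2:-→d3:-→d4:-→d5:-→d6:-→d7:-→d8:-→d9:-→d10:-→d11:H4→d12:- -> H4
  lookup 227.144.0.15: bits 111000111001 walk d0:H1→d1:-→d2:-→d3:-→d4:-→d5:-→d6:-→d7:-→d8:-→d9:-→d10:H3→d11:-→d12:H0 -> H0
  lookup 227.128.16.18: bits 11100011100 walk d0:H1→d1:-→d2:-→d3:-→d4:-→d5:-→d6:-→d7:-→d8:-→d9:-→d10:H3→d11:- -> H3
  lookup 17.234.128.41: bits 00010001111010101000 walk d0:H1→d1:-→d2:-→d3:-→d4:-→d5:-→d6:-→d7:-→d8:-→d9:-→d10:-→d11:H4→d12:-→d13:-→d14:-→d15:-→d16:-→d17:-→d18:-→d19:-→d20:H4 -> H4
  lookup 227.128.1.94: bits 11100011100 walk d0:H1→d1:-→d2:-→d3:-→d4:-→d5:-→d6:-→d7:-→d8:-→d9:-→d10:H3→d11:- -> H3
  + 17.234.128.0/22 (H2) depth=22
  - 17.224.0.0/11 clear@11
  lookup 181.22.116.151: bits 1 walk d0:H1→d1:- -> H1
  lookup 17.234.128.0: bits 0001000111101010100000 walk d0:H1→d1:-→d2:-→d3:-→d4:-→d5:-→d6:-→d7:-→d8:-→d9:-→d10:-→d11:-→d12:-→d13:-→d14:-→d15:-→d16:-→d17:-→d18:-→d19:-→d20:H4→d21:-→d22:H2 -> H2
  + 227.155.111.0/24 (H5) depth=24
  + 17.234.128.0/18 (H2) depth=18
  + 17.0.0.0/8 (H4) depth=8
  + 17.224.0.0/12 (H2) depth=12
  + 227.155.111.16/28 (H1) depth=28

== LOOKUPS ==
["H1","H3","H0","H4","H1","H4","H0","H3","H4","H3","H1","H2"]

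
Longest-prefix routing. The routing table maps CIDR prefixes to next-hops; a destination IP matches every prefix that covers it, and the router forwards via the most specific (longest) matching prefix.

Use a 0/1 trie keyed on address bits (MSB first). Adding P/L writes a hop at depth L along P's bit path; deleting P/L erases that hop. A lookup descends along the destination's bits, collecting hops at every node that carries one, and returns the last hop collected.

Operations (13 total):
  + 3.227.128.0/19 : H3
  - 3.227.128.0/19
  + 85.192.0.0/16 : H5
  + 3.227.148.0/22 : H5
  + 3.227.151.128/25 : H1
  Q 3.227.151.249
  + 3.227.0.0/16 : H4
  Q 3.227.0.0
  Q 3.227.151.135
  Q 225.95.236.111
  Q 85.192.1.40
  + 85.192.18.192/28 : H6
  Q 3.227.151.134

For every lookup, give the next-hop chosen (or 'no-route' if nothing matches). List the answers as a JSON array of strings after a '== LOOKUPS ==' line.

Trace:
  add 3.227.128.0/19 -> H3 at depth 19
  - 3.227.128.0/19 clear@19
  add 85.192.0.0/16 -> H5 at depth 16
  add 3.227.148.0/22 -> H5 at depth 22
  add 3.227.151.128/25 -> H1 at depth 25
  Q 3.227.151.249: descend 0000001111100011100101111 ; hops seen [H5,H1] ; pick H1
  add 3.227.0.0/16 -> H4 at depth 16
  Q 3.227.0.0: descend 0000001111100011 ; hops seen [H4] ; pick H4
  Q 3.227.151.135: descend 0000001111100011100101111 ; hops seen [H4,H5,H1] ; pick H1
  Q 225.95.236.111: descend ε ; hops seen [∅] ; pick no-route
  Q 85.192.1.40: descend 0101010111000000 ; hops seen [H5] ; pick H5
  add 85.192.18.192/28 -> H6 at depth 28
  Q 3.227.151.134: descend 0000001111100011100101111 ; hops seen [H4,H5,H1] ; pick H1

== LOOKUPS ==
["H1","H4","H1","no-route","H5","H1"]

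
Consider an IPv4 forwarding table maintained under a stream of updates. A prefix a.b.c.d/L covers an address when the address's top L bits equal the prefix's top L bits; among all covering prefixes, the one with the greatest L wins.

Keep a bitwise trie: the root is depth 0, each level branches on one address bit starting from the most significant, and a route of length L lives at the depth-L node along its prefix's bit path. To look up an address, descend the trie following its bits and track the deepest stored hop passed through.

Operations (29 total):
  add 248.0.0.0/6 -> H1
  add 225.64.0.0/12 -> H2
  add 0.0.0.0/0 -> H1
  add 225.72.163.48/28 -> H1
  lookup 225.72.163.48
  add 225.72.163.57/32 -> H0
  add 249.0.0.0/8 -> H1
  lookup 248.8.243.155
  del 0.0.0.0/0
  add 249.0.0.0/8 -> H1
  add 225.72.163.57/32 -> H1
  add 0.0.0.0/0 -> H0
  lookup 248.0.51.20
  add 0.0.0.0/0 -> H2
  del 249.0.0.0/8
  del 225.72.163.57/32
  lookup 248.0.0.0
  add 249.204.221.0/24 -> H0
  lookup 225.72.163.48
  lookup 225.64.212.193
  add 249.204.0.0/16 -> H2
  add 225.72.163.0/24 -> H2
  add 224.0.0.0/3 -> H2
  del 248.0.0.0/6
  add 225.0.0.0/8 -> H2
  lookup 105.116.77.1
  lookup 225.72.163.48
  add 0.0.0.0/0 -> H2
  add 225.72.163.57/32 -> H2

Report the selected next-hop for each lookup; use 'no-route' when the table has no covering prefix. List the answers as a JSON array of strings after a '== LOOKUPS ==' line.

Trace:
  add 248.0.0.0/6 -> H1 at depth 6
  add 225.64.0.0/12 -> H2 at depth 12
  add 0.0.0.0/0 -> H1 at depth 0
  add 225.72.163.48/28 -> H1 at depth 28
  ? 225.72.163.48  path d0:H1→d1:-→d2:-→d3:-→d4:-→d5:-→d6:-→d7:-→d8:-→d9:-→d10:-→d11:-→d12:H2→d13:-→d14:-→d15:-→d16:-→d17:-→d18:-→d19:-→d20:-→d21:-→d22:-→d23:-→d24:-→d25:-→d26:-→d27:-→d28:H1  best=H1
  add 225.72.163.57/32 -> H0 at depth 32
  add 249.0.0.0/8 -> H1 at depth 8
  ? 248.8.243.155  path d0:H1→d1:-→d2:-→d3:-→d4:-→d5:-→d6:H1→d7:-  best=H1
  del 0.0.0.0/0 (clear depth 0)
  add 249.0.0.0/8 -> H1 at depth 8
  add 225.72.163.57/32 -> H1 at depth 32
  add 0.0.0.0/0 -> H0 at depth 0
  ? 248.0.51.20  path d0:H0→d1:-→d2:-→d3:-→d4:-→d5:-→d6:H1→d7:-  best=H1
  add 0.0.0.0/0 -> H2 at depth 0
  del 249.0.0.0/8 (clear depth 8)
  del 225.72.163.57/32 (clear depth 32)
  ? 248.0.0.0  path d0:H2→d1:-→d2:-→d3:-→d4:-→d5:-→d6:H1→d7:-  best=H1
  add 249.204.221.0/24 -> H0 at depth 24
  ? 225.72.163.48  path d0:H2→d1:-→d2:-→d3:-→d4:-→d5:-→d6:-→d7:-→d8:-→d9:-→d10:-→d11:-→d12:H2→d13:-→d14:-→d15:-→d16:-→d17:-→d18:-→d19:-→d20:-→d21:-→d22:-→d23:-→d24:-→d25:-→d26:-→d27:-→d28:H1  best=H1
  ? 225.64.212.193  path d0:H2→d1:-→d2:-→d3:-→d4:-→d5:-→d6:-→d7:-→d8:-→d9:-→d10:-→d11:-→d12:H2  best=H2
  add 249.204.0.0/16 -> H2 at depth 16
  add 225.72.163.0/24 -> H2 at depth 24
  add 224.0.0.0/3 -> H2 at depth 3
  del 248.0.0.0/6 (clear depth 6)
  add 225.0.0.0/8 -> H2 at depth 8
  ? 105.116.77.1  path d0:H2  best=H2
  ? 225.72.163.48  path d0:H2→d1:-→d2:-→d3:H2→d4:-→d5:-→d6:-→d7:-→d8:H2→d9:-→d10:-→d11:-→d12:H2→d13:-→d14:-→d15:-→d16:-→d17:-→d18:-→d19:-→d20:-→d21:-→d22:-→d23:-→d24:H2→d25:-→d26:-→d27:-→d28:H1  best=H1
  add 0.0.0.0/0 -> H2 at depth 0
  add 225.72.163.57/32 -> H2 at depth 32

== LOOKUPS ==
["H1","H1","H1","H1","H1","H2","H2","H1"]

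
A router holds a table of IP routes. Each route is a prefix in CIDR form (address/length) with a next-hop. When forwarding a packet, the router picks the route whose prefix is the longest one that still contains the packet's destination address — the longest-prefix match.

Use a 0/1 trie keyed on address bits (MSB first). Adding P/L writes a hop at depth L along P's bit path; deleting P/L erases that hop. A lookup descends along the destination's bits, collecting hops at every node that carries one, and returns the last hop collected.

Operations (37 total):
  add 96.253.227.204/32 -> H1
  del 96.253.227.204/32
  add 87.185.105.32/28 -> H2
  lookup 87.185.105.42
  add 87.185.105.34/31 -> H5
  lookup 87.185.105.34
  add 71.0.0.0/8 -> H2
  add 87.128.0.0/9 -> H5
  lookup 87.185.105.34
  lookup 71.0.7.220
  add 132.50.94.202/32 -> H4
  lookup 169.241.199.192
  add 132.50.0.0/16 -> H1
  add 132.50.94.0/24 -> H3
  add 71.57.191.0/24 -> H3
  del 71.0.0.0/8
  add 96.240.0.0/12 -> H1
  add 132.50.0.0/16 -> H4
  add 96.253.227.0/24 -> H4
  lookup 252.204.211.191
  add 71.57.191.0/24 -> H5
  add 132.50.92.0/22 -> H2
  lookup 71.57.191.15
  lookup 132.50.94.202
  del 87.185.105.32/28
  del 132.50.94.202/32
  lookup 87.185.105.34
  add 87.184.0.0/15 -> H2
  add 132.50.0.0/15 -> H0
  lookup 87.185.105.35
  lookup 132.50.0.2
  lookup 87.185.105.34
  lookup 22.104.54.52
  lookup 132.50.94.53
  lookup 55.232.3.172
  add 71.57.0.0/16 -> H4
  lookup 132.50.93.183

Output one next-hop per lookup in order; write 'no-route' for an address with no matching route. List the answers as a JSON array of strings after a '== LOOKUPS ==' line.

Process each operation:
  + 96.253.227.204/32 (H1) depth=32
  del 96.253.227.204/32 (clear depth 32)
  + 87.185.105.32/28 (H2) depth=28
  lookup 87.185.105.42: bits 0101011110111001011010010010 walk d0:-→d1:-→d2:-→d3:-→d4:-→d5:-→d6:-→d7:-→d8:-→d9:-→d10:-→d11:-→d12:-→d13:-→d14:-→d15:-→d16:-→d17:-→d18:-→d19:-→d20:-→d21:-→d22:-→d23:-→d24:-→d25:-→d26:-→d27:-→d28:H2 -> H2
  + 87.185.105.34/31 (H5) depth=31
  lookup 87.185.105.34: bits 0101011110111001011010010010001 walk d0:-→d1:-→d2:-→d3:-→d4:-→d5:-→d6:-→d7:-→d8:-→d9:-→d10:-→d11:-→d12:-→d13:-→d14:-→d15:-→d16:-→d17:-→d18:-→d19:-→d20:-→d21:-→d22:-→d23:-→d24:-→d25:-→d26:-→d27:-→d28:H2→d29:-→d30:-→d31:H5 -> H5
  + 71.0.0.0/8 (H2) depth=8
  + 87.128.0.0/9 (H5) depth=9
  lookup 87.185.105.34: bits 0101011110111001011010010010001 walk d0:-→d1:-→d2:-→d3:-→d4:-→d5:-→d6:-→d7:-→d8:-→d9:H5→d10:-→d11:-→d12:-→d13:-→d14:-→d15:-→d16:-→d17:-→d18:-→d19:-→d20:-→d21:-→d22:-→d23:-→d24:-→d25:-→d26:-→d27:-→d28:H2→d29:-→d30:-→d31:H5 -> H5
  lookup 71.0.7.220: bits 01000111 walk d0:-→d1:-→d2:-→d3:-→d4:-→d5:-→d6:-→d7:-→d8:H2 -> H2
  + 132.50.94.202/32 (H4) depth=32
  lookup 169.241.199.192: bits 10 walk d0:-→d1:-→d2:- -> no-route
  + 132.50.0.0/16 (H1) depth=16
  + 132.50.94.0/24 (H3) depth=24
  + 71.57.191.0/24 (H3) depth=24
  del 71.0.0.0/8 (clear depth 8)
  + 96.240.0.0/12 (H1) depth=12
  + 132.50.0.0/16 (H4) depth=16
  + 96.253.227.0/24 (H4) depth=24
  lookup 252.204.211.191: bits 1 walk d0:-→d1:- -> no-route
  + 71.57.191.0/24 (H5) depth=24
  + 132.50.92.0/22 (H2) depth=22
  lookup 71.57.191.15: bits 010001110011100110111111 walk d0:-→d1:-→d2:-→d3:-→d4:-→d5:-→d6:-→d7:-→d8:-→d9:-→d10:-→d11:-→d12:-→d13:-→d14:-→d15:-→d16:-→d17:-→d18:-→d19:-→d20:-→d21:-→d22:-→d23:-→d24:H5 -> H5
  lookup 132.50.94.202: bits 10000100001100100101111011001010 walk d0:-→d1:-→d2:-→d3:-→d4:-→d5:-→d6:-→d7:-→d8:-→d9:-→d10:-→d11:-→d12:-→d13:-→d14:-→d15:-→d16:H4→d17:-→d18:-→d19:-→d20:-→d21:-→d22:H2→d23:-→d24:H3→d25:-→d26:-→d27:-→d28:-→d29:-→d30:-→d31:-→d32:H4 -> H4
  del 87.185.105.32/28 (clear depth 28)
  del 132.50.94.202/32 (clear depth 32)
  lookup 87.185.105.34: bits 0101011110111001011010010010001 walk d0:-→d1:-→d2:-→d3:-→d4:-→d5:-→d6:-→d7:-→d8:-→d9:H5→d10:-→d11:-→d12:-→d13:-→d14:-→d15:-→d16:-→d17:-→d18:-→d19:-→d20:-→d21:-→d22:-→d23:-→d24:-→d25:-→d26:-→d27:-→d28:-→d29:-→d30:-→d31:H5 -> H5
  + 87.184.0.0/15 (H2) depth=15
  + 132.50.0.0/15 (H0) depth=15
  lookup 87.185.105.35: bits 0101011110111001011010010010001 walk d0:-→d1:-→d2:-→d3:-→d4:-→d5:-→d6:-→d7:-→d8:-→d9:H5→d10:-→d11:-→d12:-→d13:-→d14:-→d15:H2→d16:-→d17:-→d18:-→d19:-→d20:-→d21:-→d22:-→d23:-→d24:-→d25:-→d26:-→d27:-→d28:-→d29:-→d30:-→d31:H5 -> H5
  lookup 132.50.0.2: bits 10000100001100100 walk d0:-→d1:-→d2:-→d3:-→d4:-→d5:-→d6:-→d7:-→d8:-→d9:-→d10:-→d11:-→d12:-→d13:-→d14:-→d15:H0→d16:H4→d17:- -> H4
  lookup 87.185.105.34: bits 0101011110111001011010010010001 walk d0:-→d1:-→d2:-→d3:-→d4:-→d5:-→d6:-→d7:-→d8:-→d9:H5→d10:-→d11:-→d12:-→d13:-→d14:-→d15:H2→d16:-→d17:-→d18:-→d19:-→d20:-→d21:-→d22:-→d23:-→d24:-→d25:-→d26:-→d27:-→d28:-→d29:-→d30:-→d31:H5 -> H5
  lookup 22.104.54.52: bits 0 walk d0:-→d1:- -> no-route
  lookup 132.50.94.53: bits 100001000011001001011110 walk d0:-→d1:-→d2:-→d3:-→d4:-→d5:-→d6:-→d7:-→d8:-→d9:-→d10:-→d11:-→d12:-→d13:-→d14:-→d15:H0→d16:H4→d17:-→d18:-→d19:-→d20:-→d21:-→d22:H2→d23:-→d24:H3 -> H3
  lookup 55.232.3.172: bits 0 walk d0:-→d1:- -> no-route
  + 71.57.0.0/16 (H4) depth=16
  lookup 132.50.93.183: bits 1000010000110010010111 walk d0:-→d1:-→d2:-→d3:-→d4:-→d5:-→d6:-→d7:-→d8:-→d9:-→d10:-→d11:-→d12:-→d13:-→d14:-→d15:H0→d16:H4→d17:-→d18:-→d19:-→d20:-→d21:-→d22:H2 -> H2

== LOOKUPS ==
["H2","H5","H5","H2","no-route","no-route","H5","H4","H5","H5","H4","H5","no-route","H3","no-route","H2"]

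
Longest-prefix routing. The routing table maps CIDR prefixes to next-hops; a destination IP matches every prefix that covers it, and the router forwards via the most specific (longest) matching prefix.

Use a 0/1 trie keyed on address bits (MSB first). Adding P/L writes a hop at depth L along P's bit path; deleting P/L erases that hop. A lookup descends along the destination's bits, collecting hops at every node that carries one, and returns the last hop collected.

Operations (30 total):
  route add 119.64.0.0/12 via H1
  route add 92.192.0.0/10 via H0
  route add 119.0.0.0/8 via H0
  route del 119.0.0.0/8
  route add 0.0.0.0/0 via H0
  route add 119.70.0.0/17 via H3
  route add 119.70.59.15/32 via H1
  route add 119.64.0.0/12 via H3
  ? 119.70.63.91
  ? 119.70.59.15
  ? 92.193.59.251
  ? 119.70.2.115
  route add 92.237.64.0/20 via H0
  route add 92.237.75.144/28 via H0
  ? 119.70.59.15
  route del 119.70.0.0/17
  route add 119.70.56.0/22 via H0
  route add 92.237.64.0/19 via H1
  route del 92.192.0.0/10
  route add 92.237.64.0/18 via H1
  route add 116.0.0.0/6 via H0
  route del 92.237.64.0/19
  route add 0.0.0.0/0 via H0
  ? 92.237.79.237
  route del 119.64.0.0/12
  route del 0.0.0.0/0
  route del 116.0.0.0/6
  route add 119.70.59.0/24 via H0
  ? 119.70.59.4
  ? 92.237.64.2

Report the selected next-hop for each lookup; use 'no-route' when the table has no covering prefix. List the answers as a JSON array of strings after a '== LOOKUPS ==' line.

Trace:
  add 119.64.0.0/12 -> H1 at depth 12
  add 92.192.0.0/10 -> H0 at depth 10
  add 119.0.0.0/8 -> H0 at depth 8
  - 119.0.0.0/8 clear@8
  add 0.0.0.0/0 -> H0 at depth 0
  add 119.70.0.0/17 -> H3 at depth 17
  add 119.70.59.15/32 -> H1 at depth 32
  add 119.64.0.0/12 -> H3 at depth 12
  ? 119.70.63.91  path d0:H0→d1:-→d2:-→d3:-→d4:-→d5:-→d6:-→d7:-→d8:-→d9:-→d10:-→d11:-→d12:H3→d13:-→d14:-→d15:-→d16:-→d17:H3→d18:-→d19:-→d20:-→d21:-  best=H3
  ? 119.70.59.15  path d0:H0→d1:-→d2:-→d3:-→d4:-→d5:-→d6:-→d7:-→d8:-→d9:-→d10:-→d11:-→d12:H3→d13:-→d14:-→d15:-→d16:-→d17:H3→d18:-→d19:-→d20:-→d21:-→d22:-→d23:-→d24:-→d25:-→d26:-→d27:-→d28:-→d29:-→d30:-→d31:-→d32:H1  best=H1
  ? 92.193.59.251  path d0:H0→d1:-→d2:-→d3:-→d4:-→d5:-→d6:-→d7:-→d8:-→d9:-→d10:H0  best=H0
  ? 119.70.2.115  path d0:H0→d1:-→d2:-→d3:-→d4:-→d5:-→d6:-→d7:-→d8:-→d9:-→d10:-→d11:-→d12:H3→d13:-→d14:-→d15:-→d16:-→d17:H3→d18:-  best=H3
  add 92.237.64.0/20 -> H0 at depth 20
  add 92.237.75.144/28 -> H0 at depth 28
  ? 119.70.59.15  path d0:H0→d1:-→d2:-→d3:-→d4:-→d5:-→d6:-→d7:-→d8:-→d9:-→d10:-→d11:-→d12:H3→d13:-→d14:-→d15:-→d16:-→d17:H3→d18:-→d19:-→d20:-→d21:-→d22:-→d23:-→d24:-→d25:-→d26:-→d27:-→d28:-→d29:-→d30:-→d31:-→d32:H1  best=H1
  - 119.70.0.0/17 clear@17
  add 119.70.56.0/22 -> H0 at depth 22
  add 92.237.64.0/19 -> H1 at depth 19
  - 92.192.0.0/10 clear@10
  add 92.237.64.0/18 -> H1 at depth 18
  add 116.0.0.0/6 -> H0 at depth 6
  - 92.237.64.0/19 clear@19
  add 0.0.0.0/0 -> H0 at depth 0
  ? 92.237.79.237  path d0:H0→d1:-→d2:-→d3:-→d4:-→d5:-→d6:-→d7:-→d8:-→d9:-→d10:-→d11:-→d12:-→d13:-→d14:-→d15:-→d16:-→d17:-→d18:H1→d19:-→d20:H0→d21:-  best=H0
  - 119.64.0.0/12 clear@12
  - 0.0.0.0/0 clear@0
  - 116.0.0.0/6 clear@6
  add 119.70.59.0/24 -> H0 at depth 24
  ? 119.70.59.4  path d0:-→d1:-→d2:-→d3:-→d4:-→d5:-→d6:-→d7:-→d8:-→d9:-→d10:-→d11:-→d12:-→d13:-→d14:-→d15:-→d16:-→d17:-→d18:-→d19:-→d20:-→d21:-→d22:H0→d23:-→d24:H0→d25:-→d26:-→d27:-→d28:-  best=H0
  ? 92.237.64.2  path d0:-→d1:-→d2:-→d3:-→d4:-→d5:-→d6:-→d7:-→d8:-→d9:-→d10:-→d11:-→d12:-→d13:-→d14:-→d15:-→d16:-→d17:-→d18:H1→d19:-→d20:H0  best=H0

== LOOKUPS ==
["H3","H1","H0","H3","H1","H0","H0","H0"]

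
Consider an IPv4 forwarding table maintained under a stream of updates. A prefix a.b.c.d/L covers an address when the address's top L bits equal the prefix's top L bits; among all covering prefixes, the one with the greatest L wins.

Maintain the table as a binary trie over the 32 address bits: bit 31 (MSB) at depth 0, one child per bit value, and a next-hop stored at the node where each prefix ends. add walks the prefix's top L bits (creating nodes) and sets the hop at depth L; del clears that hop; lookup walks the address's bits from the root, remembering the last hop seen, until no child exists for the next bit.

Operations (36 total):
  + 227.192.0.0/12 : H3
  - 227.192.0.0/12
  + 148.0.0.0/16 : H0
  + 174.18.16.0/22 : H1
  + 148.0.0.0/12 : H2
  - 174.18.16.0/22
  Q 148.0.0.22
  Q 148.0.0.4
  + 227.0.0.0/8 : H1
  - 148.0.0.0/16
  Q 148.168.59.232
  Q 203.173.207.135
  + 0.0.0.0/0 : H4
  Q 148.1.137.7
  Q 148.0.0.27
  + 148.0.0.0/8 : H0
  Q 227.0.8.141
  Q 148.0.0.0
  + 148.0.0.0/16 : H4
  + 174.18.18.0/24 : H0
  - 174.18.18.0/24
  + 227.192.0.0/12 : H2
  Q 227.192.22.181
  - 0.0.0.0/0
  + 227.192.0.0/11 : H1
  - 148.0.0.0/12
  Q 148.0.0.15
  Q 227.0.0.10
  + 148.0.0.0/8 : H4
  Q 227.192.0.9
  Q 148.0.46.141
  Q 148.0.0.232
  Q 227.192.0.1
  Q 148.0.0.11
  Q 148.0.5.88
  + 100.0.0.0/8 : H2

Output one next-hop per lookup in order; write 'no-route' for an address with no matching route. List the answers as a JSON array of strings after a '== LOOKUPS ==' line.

Process each operation:
  add 227.192.0.0/12 -> H3 at depth 12
  - 227.192.0.0/12 clear@12
  add 148.0.0.0/16 -> H0 at depth 16
  add 174.18.16.0/22 -> H1 at depth 22
  add 148.0.0.0/12 -> H2 at depth 12
  - 174.18.16.0/22 clear@22
  lookup 148.0.0.22: bits 1001010000000000 walk d0:-→d1:-→d2:-→d3:-→d4:-→d5:-→d6:-→d7:-→d8:-→d9:-→d10:-→d11:-→d12:H2→d13:-→d14:-→d15:-→d16:H0 -> H0
  lookup 148.0.0.4: bits 1001010000000000 walk d0:-→d1:-→d2:-→d3:-→d4:-→d5:-→d6:-→d7:-→d8:-→d9:-→d10:-→d11:-→d12:H2→d13:-→d14:-→d15:-→d16:H0 -> H0
  add 227.0.0.0/8 -> H1 at depth 8
  - 148.0.0.0/16 clear@16
  lookup 148.168.59.232: bits 10010100 walk d0:-→d1:-→d2:-→d3:-→d4:-→d5:-→d6:-→d7:-→d8:- -> no-route
  lookup 203.173.207.135: bits 11 walk d0:-→d1:-→d2:- -> no-route
  add 0.0.0.0/0 -> H4 at depth 0
  lookup 148.1.137.7: bits 100101000000000 walk d0:H4→d1:-→d2:-→d3:-→d4:-→d5:-→d6:-→d7:-→d8:-→d9:-→d10:-→d11:-→d12:H2→d13:-→d14:-→d15:- -> H2
  lookup 148.0.0.27: bits 1001010000000000 walk d0:H4→d1:-→d2:-→d3:-→d4:-→d5:-→d6:-→d7:-→d8:-→d9:-→d10:-→d11:-→d12:H2→d13:-→d14:-→d15:-→d16:- -> H2
  add 148.0.0.0/8 -> H0 at depth 8
  lookup 227.0.8.141: bits 11100011 walk d0:H4→d1:-→d2:-→d3:-→d4:-→d5:-→d6:-→d7:-→d8:H1 -> H1
  lookup 148.0.0.0: bits 1001010000000000 walk d0:H4→d1:-→d2:-→d3:-→d4:-→d5:-→d6:-→d7:-→d8:H0→d9:-→d10:-→d11:-→d12:H2→d13:-→d14:-→d15:-→d16:- -> H2
  add 148.0.0.0/16 -> H4 at depth 16
  add 174.18.18.0/24 -> H0 at depth 24
  - 174.18.18.0/24 clear@24
  add 227.192.0.0/12 -> H2 at depth 12
  lookup 227.192.22.181: bits 111000111100 walk d0:H4→d1:-→d2:-→d3:-→d4:-→d5:-→d6:-→d7:-→d8:H1→d9:-→d10:-→d11:-→d12:H2 -> H2
  - 0.0.0.0/0 clear@0
  add 227.192.0.0/11 -> H1 at depth 11
  - 148.0.0.0/12 clear@12
  lookup 148.0.0.15: bits 1001010000000000 walk d0:-→d1:-→d2:-→d3:-→d4:-→d5:-→d6:-→d7:-→d8:H0→d9:-→d10:-→d11:-→d12:-→d13:-→d14:-→d15:-→d16:H4 -> H4
  lookup 227.0.0.10: bits 11100011 walk d0:-→d1:-→d2:-→d3:-→d4:-→d5:-→d6:-→d7:-→d8:H1 -> H1
  add 148.0.0.0/8 -> H4 at depth 8
  lookup 227.192.0.9: bits 111000111100 walk d0:-→d1:-→d2:-→d3:-→d4:-→d5:-→d6:-→d7:-→d8:H1→d9:-→d10:-→d11:H1→d12:H2 -> H2
  lookup 148.0.46.141: bits 1001010000000000 walk d0:-→d1:-→d2:-→d3:-→d4:-→d5:-→d6:-→d7:-→d8:H4→d9:-→d10:-→d11:-→d12:-→d13:-→d14:-→d15:-→d16:H4 -> H4
  lookup 148.0.0.232: bits 1001010000000000 walk d0:-→d1:-→d2:-→d3:-→d4:-→d5:-→d6:-→d7:-→d8:H4→d9:-→d10:-→d11:-→d12:-→d13:-→d14:-→d15:-→d16:H4 -> H4
  lookup 227.192.0.1: bits 111000111100 walk d0:-→d1:-→d2:-→d3:-→d4:-→d5:-→d6:-→d7:-→d8:H1→d9:-→d10:-→d11:H1→d12:H2 -> H2
  lookup 148.0.0.11: bits 1001010000000000 walk d0:-→d1:-→d2:-→d3:-→d4:-→d5:-→d6:-→d7:-→d8:H4→d9:-→d10:-→d11:-→d12:-→d13:-→d14:-→d15:-→d16:H4 -> H4
  lookup 148.0.5.88: bits 1001010000000000 walk d0:-→d1:-→d2:-→d3:-→d4:-→d5:-→d6:-→d7:-→d8:H4→d9:-→d10:-→d11:-→d12:-→d13:-→d14:-→d15:-→d16:H4 -> H4
  add 100.0.0.0/8 -> H2 at depth 8

== LOOKUPS ==
["H0","H0","no-route","no-route","H2","H2","H1","H2","H2","H4","H1","H2","H4","H4","H2","H4","H4"]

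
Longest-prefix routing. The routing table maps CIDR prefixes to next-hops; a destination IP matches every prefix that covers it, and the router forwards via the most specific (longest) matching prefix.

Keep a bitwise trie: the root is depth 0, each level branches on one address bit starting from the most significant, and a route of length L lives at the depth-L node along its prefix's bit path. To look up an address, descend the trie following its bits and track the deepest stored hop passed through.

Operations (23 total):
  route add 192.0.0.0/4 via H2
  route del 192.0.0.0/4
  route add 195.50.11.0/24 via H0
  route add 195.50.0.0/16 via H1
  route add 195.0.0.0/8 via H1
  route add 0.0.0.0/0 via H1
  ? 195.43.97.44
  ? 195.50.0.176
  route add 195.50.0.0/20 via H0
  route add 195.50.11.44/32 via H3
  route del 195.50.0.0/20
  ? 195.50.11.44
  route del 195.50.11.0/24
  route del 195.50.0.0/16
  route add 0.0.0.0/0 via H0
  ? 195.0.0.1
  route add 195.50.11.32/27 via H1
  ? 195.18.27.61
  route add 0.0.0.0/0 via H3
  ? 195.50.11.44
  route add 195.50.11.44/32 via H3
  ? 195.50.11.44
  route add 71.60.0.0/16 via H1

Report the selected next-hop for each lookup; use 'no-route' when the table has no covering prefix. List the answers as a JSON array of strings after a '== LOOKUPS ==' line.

Trace:
  add 192.0.0.0/4 -> H2 at depth 4
  del 192.0.0.0/4 (clear depth 4)
  add 195.50.11.0/24 -> H0 at depth 24
  add 195.50.0.0/16 -> H1 at depth 16
  add 195.0.0.0/8 -> H1 at depth 8
  add 0.0.0.0/0 -> H1 at depth 0
  lookup 195.43.97.44: bits 11000011001 walk d0:H1→d1:-→d2:-→d3:-→d4:-→d5:-→d6:-→d7:-→d8:H1→d9:-→d10:-→d11:- -> H1
  lookup 195.50.0.176: bits 11000011001100100000 walk d0:H1→d1:-→d2:-→d3:-→d4:-→d5:-→d6:-→d7:-→d8:H1→d9:-→d10:-→d11:-→d12:-→d13:-→d14:-→d15:-→d16:H1→d17:-→d18:-→d19:-→d20:- -> H1
  add 195.50.0.0/20 -> H0 at depth 20
  add 195.50.11.44/32 -> H3 at depth 32
  del 195.50.0.0/20 (clear depth 20)
  lookup 195.50.11.44: bits 11000011001100100000101100101100 walk d0:H1→d1:-→d2:-→d3:-→d4:-→d5:-→d6:-→d7:-→d8:H1→d9:-→d10:-→d11:-→d12:-→d13:-→d14:-→d15:-→d16:H1→d17:-→d18:-→d19:-→d20:-→d21:-→d22:-→d23:-→d24:H0→d25:-→d26:-→d27:-→d28:-→d29:-→d30:-→d31:-→d32:H3 -> H3
  del 195.50.11.0/24 (clear depth 24)
  del 195.50.0.0/16 (clear depth 16)
  add 0.0.0.0/0 -> H0 at depth 0
  lookup 195.0.0.1: bits 1100001100 walk d0:H0→d1:-→d2:-→d3:-→d4:-→d5:-→d6:-→d7:-→d8:H1→d9:-→d10:- -> H1
  add 195.50.11.32/27 -> H1 at depth 27
  lookup 195.18.27.61: bits 1100001100 walk d0:H0→d1:-→d2:-→d3:-→d4:-→d5:-→d6:-→d7:-→d8:H1→d9:-→d10:- -> H1
  add 0.0.0.0/0 -> H3 at depth 0
  lookup 195.50.11.44: bits 11000011001100100000101100101100 walk d0:H3→d1:-→d2:-→d3:-→d4:-→d5:-→d6:-→d7:-→d8:H1→d9:-→d10:-→d11:-→d12:-→d13:-→d14:-→d15:-→d16:-→d17:-→d18:-→d19:-→d20:-→d21:-→d22:-→d23:-→d24:-→d25:-→d26:-→d27:H1→d28:-→d29:-→d30:-→d31:-→d32:H3 -> H3
  add 195.50.11.44/32 -> H3 at depth 32
  lookup 195.50.11.44: bits 11000011001100100000101100101100 walk d0:H3→d1:-→d2:-→d3:-→d4:-→d5:-→d6:-→d7:-→d8:H1→d9:-→d10:-→d11:-→d12:-→d13:-→d14:-→d15:-→d16:-→d17:-→d18:-→d19:-→d20:-→d21:-→d22:-→d23:-→d24:-→d25:-→d26:-→d27:H1→d28:-→d29:-→d30:-→d31:-→d32:H3 -> H3
  add 71.60.0.0/16 -> H1 at depth 16

== LOOKUPS ==
["H1","H1","H3","H1","H1","H3","H3"]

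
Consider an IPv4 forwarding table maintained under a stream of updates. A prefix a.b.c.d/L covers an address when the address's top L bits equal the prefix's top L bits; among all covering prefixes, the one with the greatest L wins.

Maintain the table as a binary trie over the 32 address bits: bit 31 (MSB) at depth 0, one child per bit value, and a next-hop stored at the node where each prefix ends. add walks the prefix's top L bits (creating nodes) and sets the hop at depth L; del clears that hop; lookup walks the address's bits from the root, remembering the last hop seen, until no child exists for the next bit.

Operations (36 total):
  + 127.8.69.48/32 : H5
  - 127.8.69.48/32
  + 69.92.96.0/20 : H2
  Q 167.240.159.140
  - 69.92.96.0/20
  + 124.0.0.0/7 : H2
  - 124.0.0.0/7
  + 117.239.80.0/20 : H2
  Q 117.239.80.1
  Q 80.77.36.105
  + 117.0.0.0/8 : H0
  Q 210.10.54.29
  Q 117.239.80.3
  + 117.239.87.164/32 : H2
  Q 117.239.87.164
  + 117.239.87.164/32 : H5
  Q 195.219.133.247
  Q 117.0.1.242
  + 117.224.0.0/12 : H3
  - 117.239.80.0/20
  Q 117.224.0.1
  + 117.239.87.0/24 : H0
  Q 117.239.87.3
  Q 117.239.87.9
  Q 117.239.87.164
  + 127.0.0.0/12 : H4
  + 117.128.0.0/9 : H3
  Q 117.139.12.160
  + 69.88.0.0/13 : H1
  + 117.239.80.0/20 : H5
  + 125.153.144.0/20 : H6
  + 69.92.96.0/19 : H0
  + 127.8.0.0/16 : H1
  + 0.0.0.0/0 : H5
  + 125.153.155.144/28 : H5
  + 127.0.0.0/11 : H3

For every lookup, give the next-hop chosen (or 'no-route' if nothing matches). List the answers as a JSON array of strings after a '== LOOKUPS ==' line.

Process each operation:
  + 127.8.69.48/32 (H5) depth=32
  del 127.8.69.48/32 (clear depth 32)
  + 69.92.96.0/20 (H2) depth=20
  ? 167.240.159.140  path d0:-  best=no-route
  del 69.92.96.0/20 (clear depth 20)
  + 124.0.0.0/7 (H2) depth=7
  del 124.0.0.0/7 (clear depth 7)
  + 117.239.80.0/20 (H2) depth=20
  ? 117.239.80.1  path d0:-→d1:-→d2:-→d3:-→d4:-→d5:-→d6:-→d7:-→d8:-→d9:-→d10:-→d11:-→d12:-→d13:-→d14:-→d15:-→d16:-→d17:-→d18:-→d19:-→d20:H2  best=H2
  ? 80.77.36.105  path d0:-→d1:-→d2:-→d3:-  best=no-route
  + 117.0.0.0/8 (H0) depth=8
  ? 210.10.54.29  path d0:-  best=no-route
  ? 117.239.80.3  path d0:-→d1:-→d2:-→d3:-→d4:-→d5:-→d6:-→d7:-→d8:H0→d9:-→d10:-→d11:-→d12:-→d13:-→d14:-→d15:-→d16:-→d17:-→d18:-→d19:-→d20:H2  best=H2
  + 117.239.87.164/32 (H2) depth=32
  ? 117.239.87.164  path d0:-→d1:-→d2:-→d3:-→d4:-→d5:-→d6:-→d7:-→d8:H0→d9:-→d10:-→d11:-→d12:-→d13:-→d14:-→d15:-→d16:-→d17:-→d18:-→d19:-→d20:H2→d21:-→d22:-→d23:-→d24:-→d25:-→d26:-→d27:-→d28:-→d29:-→d30:-→d31:-→d32:H2  best=H2
  + 117.239.87.164/32 (H5) depth=32
  ? 195.219.133.247  path d0:-  best=no-route
  ? 117.0.1.242  path d0:-→d1:-→d2:-→d3:-→d4:-→d5:-→d6:-→d7:-→d8:H0  best=H0
  + 117.224.0.0/12 (H3) depth=12
  del 117.239.80.0/20 (clear depth 20)
  ? 117.224.0.1  path d0:-→d1:-→d2:-→d3:-→d4:-→d5:-→d6:-→d7:-→d8:H0→d9:-→d10:-→d11:-→d12:H3  best=H3
  + 117.239.87.0/24 (H0) depth=24
  ? 117.239.87.3  path d0:-→d1:-→d2:-→d3:-→d4:-→d5:-→d6:-→d7:-→d8:H0→d9:-→d10:-→d11:-→d12:H3→d13:-→d14:-→d15:-→d16:-→d17:-→d18:-→d19:-→d20:-→d21:-→d22:-→d23:-→d24:H0  best=H0
  ? 117.239.87.9  path d0:-→d1:-→d2:-→d3:-→d4:-→d5:-→d6:-→d7:-→d8:H0→d9:-→d10:-→d11:-→d12:H3→d13:-→d14:-→d15:-→d16:-→d17:-→d18:-→d19:-→d20:-→d21:-→d22:-→d23:-→d24:H0  best=H0
  ? 117.239.87.164  path d0:-→d1:-→d2:-→d3:-→d4:-→d5:-→d6:-→d7:-→d8:H0→d9:-→d10:-→d11:-→d12:H3→d13:-→d14:-→d15:-→d16:-→d17:-→d18:-→d19:-→d20:-→d21:-→d22:-→d23:-→d24:H0→d25:-→d26:-→d27:-→d28:-→d29:-→d30:-→d31:-→d32:H5  best=H5
  + 127.0.0.0/12 (H4) depth=12
  + 117.128.0.0/9 (H3) depth=9
  ? 117.139.12.160  path d0:-→d1:-→d2:-→d3:-→d4:-→d5:-→d6:-→d7:-→d8:H0→d9:H3  best=H3
  + 69.88.0.0/13 (H1) depth=13
  + 117.239.80.0/20 (H5) depth=20
  + 125.153.144.0/20 (H6) depth=20
  + 69.92.96.0/19 (H0) depth=19
  + 127.8.0.0/16 (H1) depth=16
  + 0.0.0.0/0 (H5) depth=0
  + 125.153.155.144/28 (H5) depth=28
  + 127.0.0.0/11 (H3) depth=11

== LOOKUPS ==
["no-route","H2","no-route","no-route","H2","H2","no-route","H0","H3","H0","H0","H5","H3"]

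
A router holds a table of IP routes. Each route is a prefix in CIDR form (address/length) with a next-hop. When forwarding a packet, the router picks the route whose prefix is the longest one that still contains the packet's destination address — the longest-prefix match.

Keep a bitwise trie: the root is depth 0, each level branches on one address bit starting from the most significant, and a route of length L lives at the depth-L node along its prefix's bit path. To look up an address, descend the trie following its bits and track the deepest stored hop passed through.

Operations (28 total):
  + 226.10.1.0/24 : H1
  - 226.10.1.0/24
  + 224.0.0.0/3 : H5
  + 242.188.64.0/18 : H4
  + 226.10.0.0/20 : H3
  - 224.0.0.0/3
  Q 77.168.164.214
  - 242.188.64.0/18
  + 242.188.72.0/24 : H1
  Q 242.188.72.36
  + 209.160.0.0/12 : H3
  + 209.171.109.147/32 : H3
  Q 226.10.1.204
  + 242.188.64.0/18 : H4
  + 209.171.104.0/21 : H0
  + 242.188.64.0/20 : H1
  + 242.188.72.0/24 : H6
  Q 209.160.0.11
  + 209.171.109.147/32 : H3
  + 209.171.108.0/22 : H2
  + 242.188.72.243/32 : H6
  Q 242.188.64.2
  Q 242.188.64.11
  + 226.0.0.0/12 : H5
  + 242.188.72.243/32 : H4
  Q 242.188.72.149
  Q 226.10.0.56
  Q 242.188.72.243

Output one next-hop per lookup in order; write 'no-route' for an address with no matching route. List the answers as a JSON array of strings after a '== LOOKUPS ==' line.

Trace:
  add 226.10.1.0/24 -> H1 at depth 24
  - 226.10.1.0/24 clear@24
  add 224.0.0.0/3 -> H5 at depth 3
  add 242.188.64.0/18 -> H4 at depth 18
  add 226.10.0.0/20 -> H3 at depth 20
  - 224.0.0.0/3 clear@3
  ? 77.168.164.214  path d0:-  best=no-route
  - 242.188.64.0/18 clear@18
  add 242.188.72.0/24 -> H1 at depth 24
  ? 242.188.72.36  path d0:-→d1:-→d2:-→d3:-→d4:-→d5:-→d6:-→d7:-→d8:-→d9:-→d10:-→d11:-→d12:-→d13:-→d14:-→d15:-→d16:-→d17:-→d18:-→d19:-→d20:-→d21:-→d22:-→d23:-→d24:H1  best=H1
  add 209.160.0.0/12 -> H3 at depth 12
  add 209.171.109.147/32 -> H3 at depth 32
  ? 226.10.1.204  path d0:-→d1:-→d2:-→d3:-→d4:-→d5:-→d6:-→d7:-→d8:-→d9:-→d10:-→d11:-→d12:-→d13:-→d14:-→d15:-→d16:-→d17:-→d18:-→d19:-→d20:H3→d21:-→d22:-→d23:-→d24:-  best=H3
  add 242.188.64.0/18 -> H4 at depth 18
  add 209.171.104.0/21 -> H0 at depth 21
  add 242.188.64.0/20 -> H1 at depth 20
  add 242.188.72.0/24 -> H6 at depth 24
  ? 209.160.0.11  path d0:-→d1:-→d2:-→d3:-→d4:-→d5:-→d6:-→d7:-→d8:-→d9:-→d10:-→d11:-→d12:H3  best=H3
  add 209.171.109.147/32 -> H3 at depth 32
  add 209.171.108.0/22 -> H2 at depth 22
  add 242.188.72.243/32 -> H6 at depth 32
  ? 242.188.64.2  path d0:-→d1:-→d2:-→d3:-→d4:-→d5:-→d6:-→d7:-→d8:-→d9:-→d10:-→d11:-→d12:-→d13:-→d14:-→d15:-→d16:-→d17:-→d18:H4→d19:-→d20:H1  best=H1
  ? 242.188.64.11  path d0:-→d1:-→d2:-→d3:-→d4:-→d5:-→d6:-→d7:-→d8:-→d9:-→d10:-→d11:-→d12:-→d13:-→d14:-→d15:-→d16:-→d17:-→d18:H4→d19:-→d20:H1  best=H1
  add 226.0.0.0/12 -> H5 at depth 12
  add 242.188.72.243/32 -> H4 at depth 32
  ? 242.188.72.149  path d0:-→d1:-→d2:-→d3:-→d4:-→d5:-→d6:-→d7:-→d8:-→d9:-→d10:-→d11:-→d12:-→d13:-→d14:-→d15:-→d16:-→d17:-→d18:H4→d19:-→d20:H1→d21:-→d22:-→d23:-→d24:H6→d25:-  best=H6
  ? 226.10.0.56  path d0:-→d1:-→d2:-→d3:-→d4:-→d5:-→d6:-→d7:-→d8:-→d9:-→d10:-→d11:-→d12:H5→d13:-→d14:-→d15:-→d16:-→d17:-→d18:-→d19:-→d20:H3→d21:-→d22:-→d23:-  best=H3
  ? 242.188.72.243  path d0:-→d1:-→d2:-→d3:-→d4:-→d5:-→d6:-→d7:-→d8:-→d9:-→d10:-→d11:-→d12:-→d13:-→d14:-→d15:-→d16:-→d17:-→d18:H4→d19:-→d20:H1→d21:-→d22:-→d23:-→d24:H6→d25:-→d26:-→d27:-→d28:-→d29:-→d30:-→d31:-→d32:H4  best=H4

== LOOKUPS ==
["no-route","H1","H3","H3","H1","H1","H6","H3","H4"]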